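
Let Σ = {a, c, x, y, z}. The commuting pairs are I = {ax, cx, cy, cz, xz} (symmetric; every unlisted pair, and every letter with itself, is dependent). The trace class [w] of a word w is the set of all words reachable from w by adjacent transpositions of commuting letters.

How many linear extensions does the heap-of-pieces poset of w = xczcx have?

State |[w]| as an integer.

#0=x has no predecessor
#1=c has no predecessor
#2=z has no predecessor
#3=c depends on [1:c]
#4=x depends on [0:x]
sources: [0:x, 1:c, 2:z]
N(rest) = Σ N(rest − s) over sources s of rest; N(one piece) = 1:
  size 1 → [2]=1  [3]=1  [4]=1
  size 2 → [0,4]=1  [1,3]=1  [2,3]=2  [2,4]=2  [3,4]=2
  size 3 → [0,2,4]=3  [0,3,4]=3  [1,2,3]=3  [1,3,4]=3  [2,3,4]=6
  first=0(x) contributes 12
  first=1(c) contributes 12
  first=2(z) contributes 6
|[w]| = 30

30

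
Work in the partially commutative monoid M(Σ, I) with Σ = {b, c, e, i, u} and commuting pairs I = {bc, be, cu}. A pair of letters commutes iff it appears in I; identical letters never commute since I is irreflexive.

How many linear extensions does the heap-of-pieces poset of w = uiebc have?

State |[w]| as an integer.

3

0(u) covers ∅
1(i) covers 0:u
2(e) covers 1:i
3(b) covers 1:i
4(c) covers 2:e
floor of heap: 0:u
completions by unplaced set U, small U first (add the entries for U minus each lowest piece of U):
  |U|=1: {3}:1  {4}:1
  |U|=2: {2,4}:1  {3,4}:2
  |U|=3: {2,3,4}:3
  start at 0(u): 3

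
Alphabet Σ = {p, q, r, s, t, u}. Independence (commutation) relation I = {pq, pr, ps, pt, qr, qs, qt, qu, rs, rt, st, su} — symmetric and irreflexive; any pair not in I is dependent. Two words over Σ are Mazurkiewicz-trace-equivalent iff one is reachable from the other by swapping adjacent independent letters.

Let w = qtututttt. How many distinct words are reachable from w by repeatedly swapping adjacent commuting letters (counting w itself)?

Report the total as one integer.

9

drop 0:q onto floor
drop 1:t onto floor
drop 2:u onto {1:t}
drop 3:t onto {2:u}
drop 4:u onto {3:t}
drop 5:t onto {4:u}
drop 6:t onto {5:t}
drop 7:t onto {6:t}
drop 8:t onto {7:t}
ground layer = {0:q, 1:t}
drop-orders for the pieces not yet dropped (sum over which currently-grounded one goes next):
  1 to go: {0} 1  {8} 1
  2 to go: {0,8} 2  {7,8} 1
  3 to go: {0,7,8} 3  {6,7,8} 1
  4 to go: {0,6,7,8} 4  {5,6,7,8} 1
  5 to go: {0,5,6,7,8} 5  {4,5,6,7,8} 1
  6 to go: {0,4,5,6,7,8} 6  {3,4,5,6,7,8} 1
  7 to go: {0,3,4,5,6,7,8} 7  {2,3,4,5,6,7,8} 1
  if 0:q drops first: 1 orders
  if 1:t drops first: 8 orders
heap linearizations: 9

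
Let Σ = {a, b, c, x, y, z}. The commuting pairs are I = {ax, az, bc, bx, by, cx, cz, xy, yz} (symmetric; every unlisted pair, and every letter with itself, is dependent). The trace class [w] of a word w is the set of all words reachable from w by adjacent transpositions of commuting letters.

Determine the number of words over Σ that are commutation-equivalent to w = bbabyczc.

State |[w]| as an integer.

drop 0:b onto floor
drop 1:b onto {0:b}
drop 2:a onto {1:b}
drop 3:b onto {2:a}
drop 4:y onto {2:a}
drop 5:c onto {4:y}
drop 6:z onto {3:b}
drop 7:c onto {5:c}
ground layer = {0:b}
drop-orders for the pieces not yet dropped (sum over which currently-grounded one goes next):
  1 to go: {6} 1  {7} 1
  2 to go: {3,6} 1  {5,7} 1  {6,7} 2
  3 to go: {3,6,7} 3  {4,5,7} 1  {5,6,7} 3
  4 to go: {3,5,6,7} 6  {4,5,6,7} 4
  5 to go: {3,4,5,6,7} 10
  6 to go: {2,3,4,5,6,7} 10
  if 0:b drops first: 10 orders

10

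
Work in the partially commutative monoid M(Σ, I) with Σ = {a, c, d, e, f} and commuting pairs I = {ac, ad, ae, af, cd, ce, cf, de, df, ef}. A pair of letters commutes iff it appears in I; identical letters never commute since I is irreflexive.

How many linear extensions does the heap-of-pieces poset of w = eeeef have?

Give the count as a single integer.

5

piece 0:e — minimal
piece 1:e rests on {0:e}
piece 2:e rests on {1:e}
piece 3:e rests on {2:e}
piece 4:f — minimal
minimal pieces: {0:e, 4:f}
ways to finish when only these pieces remain (= sum over removing one remaining piece with nothing left below it):
  1 left: {3}→1  {4}→1
  2 left: {2,3}→1  {3,4}→2
  3 left: {1,2,3}→1  {2,3,4}→3
  placing 0:e first → 4 extensions
  placing 4:f first → 1 extensions
total linear extensions = 5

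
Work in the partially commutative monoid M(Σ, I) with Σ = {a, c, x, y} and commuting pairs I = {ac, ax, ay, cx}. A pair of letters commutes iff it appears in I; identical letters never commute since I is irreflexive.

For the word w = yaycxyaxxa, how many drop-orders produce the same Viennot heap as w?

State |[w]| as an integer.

240

piece 0:y — minimal
piece 1:a — minimal
piece 2:y rests on {0:y}
piece 3:c rests on {2:y}
piece 4:x rests on {2:y}
piece 5:y rests on {3:c, 4:x}
piece 6:a rests on {1:a}
piece 7:x rests on {5:y}
piece 8:x rests on {7:x}
piece 9:a rests on {6:a}
minimal pieces: {0:y, 1:a}
ways to finish when only these pieces remain (= sum over removing one remaining piece with nothing left below it):
  1 left: {8}→1  {9}→1
  2 left: {6,9}→1  {7,8}→1  {8,9}→2
  3 left: {1,6,9}→1  {5,7,8}→1  {6,8,9}→3  {7,8,9}→3
  4 left: {1,6,8,9}→4  {3,5,7,8}→1  {4,5,7,8}→1  {5,7,8,9}→4  {6,7,8,9}→6
  5 left: {1,6,7,8,9}→10  {3,4,5,7,8}→2  {3,5,7,8,9}→5  {4,5,7,8,9}→5  {5,6,7,8,9}→10
  6 left: {1,5,6,7,8,9}→20  {2,3,4,5,7,8}→2  {3,4,5,7,8,9}→12  {3,5,6,7,8,9}→15  {4,5,6,7,8,9}→15
  7 left: {0,2,3,4,5,7,8}→2  {1,3,5,6,7,8,9}→35  {1,4,5,6,7,8,9}→35  {2,3,4,5,7,8,9}→14  {3,4,5,6,7,8,9}→42
  8 left: {0,2,3,4,5,7,8,9}→16  {1,3,4,5,6,7,8,9}→112  {2,3,4,5,6,7,8,9}→56
  placing 0:y first → 168 extensions
  placing 1:a first → 72 extensions
total linear extensions = 240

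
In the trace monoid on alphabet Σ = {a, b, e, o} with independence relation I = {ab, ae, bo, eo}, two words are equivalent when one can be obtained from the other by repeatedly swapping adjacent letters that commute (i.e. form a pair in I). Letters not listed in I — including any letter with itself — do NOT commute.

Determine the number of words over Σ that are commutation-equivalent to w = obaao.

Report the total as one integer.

5

0(o) covers ∅
1(b) covers ∅
2(a) covers 0:o
3(a) covers 2:a
4(o) covers 3:a
floor of heap: 0:o, 1:b
completions by unplaced set U, small U first (add the entries for U minus each lowest piece of U):
  |U|=1: {1}:1  {4}:1
  |U|=2: {1,4}:2  {3,4}:1
  |U|=3: {1,3,4}:3  {2,3,4}:1
  start at 0(o): 4
  start at 1(b): 1
sum over floor = 5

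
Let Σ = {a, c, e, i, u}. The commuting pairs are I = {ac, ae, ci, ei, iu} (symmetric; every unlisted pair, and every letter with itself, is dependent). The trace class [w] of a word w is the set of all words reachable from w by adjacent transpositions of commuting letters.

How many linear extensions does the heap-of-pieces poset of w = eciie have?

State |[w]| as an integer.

10

#0=e has no predecessor
#1=c depends on [0:e]
#2=i has no predecessor
#3=i depends on [2:i]
#4=e depends on [1:c]
sources: [0:e, 2:i]
N(rest) = Σ N(rest − s) over sources s of rest; N(one piece) = 1:
  size 1 → [3]=1  [4]=1
  size 2 → [1,4]=1  [2,3]=1  [3,4]=2
  size 3 → [0,1,4]=1  [1,3,4]=3  [2,3,4]=3
  first=0(e) contributes 6
  first=2(i) contributes 4
|[w]| = 10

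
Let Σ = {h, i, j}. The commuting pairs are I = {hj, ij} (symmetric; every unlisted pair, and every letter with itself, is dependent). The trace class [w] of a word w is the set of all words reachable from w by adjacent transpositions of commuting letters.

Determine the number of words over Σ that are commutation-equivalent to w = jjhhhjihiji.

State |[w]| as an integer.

330

0(j) covers ∅
1(j) covers 0:j
2(h) covers ∅
3(h) covers 2:h
4(h) covers 3:h
5(j) covers 1:j
6(i) covers 4:h
7(h) covers 6:i
8(i) covers 7:h
9(j) covers 5:j
10(i) covers 8:i
floor of heap: 0:j, 2:h
completions by unplaced set U, small U first (add the entries for U minus each lowest piece of U):
  |U|=1: {9}:1  {10}:1
  |U|=2: {5,9}:1  {8,10}:1  {9,10}:2
  |U|=3: {1,5,9}:1  {5,9,10}:3  {7,8,10}:1  {8,9,10}:3
  |U|=4: {0,1,5,9}:1  {1,5,9,10}:4  {5,8,9,10}:6  {6,7,8,10}:1  {7,8,9,10}:4
  |U|=5: {0,1,5,9,10}:5  {1,5,8,9,10}:10  {4,6,7,8,10}:1  {5,7,8,9,10}:10  {6,7,8,9,10}:5
  |U|=6: {0,1,5,8,9,10}:15  {1,5,7,8,9,10}:20  {3,4,6,7,8,10}:1  {4,6,7,8,9,10}:6  {5,6,7,8,9,10}:15
  |U|=7: {0,1,5,7,8,9,10}:35  {1,5,6,7,8,9,10}:35  {2,3,4,6,7,8,10}:1  {3,4,6,7,8,9,10}:7  {4,5,6,7,8,9,10}:21
  |U|=8: {0,1,5,6,7,8,9,10}:70  {1,4,5,6,7,8,9,10}:56  {2,3,4,6,7,8,9,10}:8  {3,4,5,6,7,8,9,10}:28
  |U|=9: {0,1,4,5,6,7,8,9,10}:126  {1,3,4,5,6,7,8,9,10}:84  {2,3,4,5,6,7,8,9,10}:36
  start at 0(j): 120
  start at 2(h): 210
sum over floor = 330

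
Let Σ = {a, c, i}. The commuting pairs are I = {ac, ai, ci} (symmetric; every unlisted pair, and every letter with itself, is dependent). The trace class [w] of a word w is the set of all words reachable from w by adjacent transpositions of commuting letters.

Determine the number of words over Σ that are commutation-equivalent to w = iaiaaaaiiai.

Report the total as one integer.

462

0(i) covers ∅
1(a) covers ∅
2(i) covers 0:i
3(a) covers 1:a
4(a) covers 3:a
5(a) covers 4:a
6(a) covers 5:a
7(i) covers 2:i
8(i) covers 7:i
9(a) covers 6:a
10(i) covers 8:i
floor of heap: 0:i, 1:a
completions by unplaced set U, small U first (add the entries for U minus each lowest piece of U):
  |U|=1: {9}:1  {10}:1
  |U|=2: {6,9}:1  {8,10}:1  {9,10}:2
  |U|=3: {5,6,9}:1  {6,9,10}:3  {7,8,10}:1  {8,9,10}:3
  |U|=4: {2,7,8,10}:1  {4,5,6,9}:1  {5,6,9,10}:4  {6,8,9,10}:6  {7,8,9,10}:4
  |U|=5: {0,2,7,8,10}:1  {2,7,8,9,10}:5  {3,4,5,6,9}:1  {4,5,6,9,10}:5  {5,6,8,9,10}:10  {6,7,8,9,10}:10
  |U|=6: {0,2,7,8,9,10}:6  {1,3,4,5,6,9}:1  {2,6,7,8,9,10}:15  {3,4,5,6,9,10}:6  {4,5,6,8,9,10}:15  {5,6,7,8,9,10}:20
  |U|=7: {0,2,6,7,8,9,10}:21  {1,3,4,5,6,9,10}:7  {2,5,6,7,8,9,10}:35  {3,4,5,6,8,9,10}:21  {4,5,6,7,8,9,10}:35
  |U|=8: {0,2,5,6,7,8,9,10}:56  {1,3,4,5,6,8,9,10}:28  {2,4,5,6,7,8,9,10}:70  {3,4,5,6,7,8,9,10}:56
  |U|=9: {0,2,4,5,6,7,8,9,10}:126  {1,3,4,5,6,7,8,9,10}:84  {2,3,4,5,6,7,8,9,10}:126
  start at 0(i): 210
  start at 1(a): 252
sum over floor = 462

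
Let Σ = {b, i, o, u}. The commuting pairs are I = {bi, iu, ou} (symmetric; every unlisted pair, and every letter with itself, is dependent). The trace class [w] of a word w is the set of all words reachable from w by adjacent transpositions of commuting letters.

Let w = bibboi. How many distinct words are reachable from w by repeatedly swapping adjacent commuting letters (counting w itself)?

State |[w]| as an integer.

4

0(b) covers ∅
1(i) covers ∅
2(b) covers 0:b
3(b) covers 2:b
4(o) covers 1:i, 3:b
5(i) covers 4:o
floor of heap: 0:b, 1:i
completions by unplaced set U, small U first (add the entries for U minus each lowest piece of U):
  |U|=1: {5}:1
  |U|=2: {4,5}:1
  |U|=3: {1,4,5}:1  {3,4,5}:1
  |U|=4: {1,3,4,5}:2  {2,3,4,5}:1
  start at 0(b): 3
  start at 1(i): 1
sum over floor = 4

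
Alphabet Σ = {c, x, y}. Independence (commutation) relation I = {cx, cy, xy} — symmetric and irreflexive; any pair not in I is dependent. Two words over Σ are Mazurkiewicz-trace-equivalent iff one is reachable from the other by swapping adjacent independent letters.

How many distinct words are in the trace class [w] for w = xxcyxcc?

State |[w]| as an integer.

drop 0:x onto floor
drop 1:x onto {0:x}
drop 2:c onto floor
drop 3:y onto floor
drop 4:x onto {1:x}
drop 5:c onto {2:c}
drop 6:c onto {5:c}
ground layer = {0:x, 2:c, 3:y}
drop-orders for the pieces not yet dropped (sum over which currently-grounded one goes next):
  1 to go: {3} 1  {4} 1  {6} 1
  2 to go: {1,4} 1  {3,4} 2  {3,6} 2  {4,6} 2  {5,6} 1
  3 to go: {0,1,4} 1  {1,3,4} 3  {1,4,6} 3  {2,5,6} 1  {3,4,6} 6  {3,5,6} 3  {4,5,6} 3
  4 to go: {0,1,3,4} 4  {0,1,4,6} 4  {1,3,4,6} 12  {1,4,5,6} 6  {2,3,5,6} 4  {2,4,5,6} 4  {3,4,5,6} 12
  5 to go: {0,1,3,4,6} 20  {0,1,4,5,6} 10  {1,2,4,5,6} 10  {1,3,4,5,6} 30  {2,3,4,5,6} 20
  if 0:x drops first: 60 orders
  if 2:c drops first: 60 orders
  if 3:y drops first: 20 orders
heap linearizations: 140

140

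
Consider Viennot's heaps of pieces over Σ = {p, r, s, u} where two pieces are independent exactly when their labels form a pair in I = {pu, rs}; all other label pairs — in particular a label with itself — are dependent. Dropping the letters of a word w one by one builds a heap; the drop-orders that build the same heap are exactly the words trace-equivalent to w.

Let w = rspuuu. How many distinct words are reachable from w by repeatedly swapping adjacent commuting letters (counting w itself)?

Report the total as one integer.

8

#0=r has no predecessor
#1=s has no predecessor
#2=p depends on [0:r, 1:s]
#3=u depends on [0:r, 1:s]
#4=u depends on [3:u]
#5=u depends on [4:u]
sources: [0:r, 1:s]
N(rest) = Σ N(rest − s) over sources s of rest; N(one piece) = 1:
  size 1 → [2]=1  [5]=1
  size 2 → [2,5]=2  [4,5]=1
  size 3 → [2,4,5]=3  [3,4,5]=1
  size 4 → [2,3,4,5]=4
  first=0(r) contributes 4
  first=1(s) contributes 4
|[w]| = 8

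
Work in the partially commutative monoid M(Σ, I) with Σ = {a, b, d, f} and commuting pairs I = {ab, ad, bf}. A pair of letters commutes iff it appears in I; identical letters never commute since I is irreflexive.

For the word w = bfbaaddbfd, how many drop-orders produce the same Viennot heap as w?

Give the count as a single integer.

drop 0:b onto floor
drop 1:f onto floor
drop 2:b onto {0:b}
drop 3:a onto {1:f}
drop 4:a onto {3:a}
drop 5:d onto {1:f, 2:b}
drop 6:d onto {5:d}
drop 7:b onto {6:d}
drop 8:f onto {4:a, 6:d}
drop 9:d onto {7:b, 8:f}
ground layer = {0:b, 1:f}
drop-orders for the pieces not yet dropped (sum over which currently-grounded one goes next):
  1 to go: {9} 1
  2 to go: {7,9} 1  {8,9} 1
  3 to go: {4,8,9} 1  {7,8,9} 2
  4 to go: {3,4,8,9} 1  {4,7,8,9} 3  {6,7,8,9} 2
  5 to go: {3,4,7,8,9} 4  {4,6,7,8,9} 5  {5,6,7,8,9} 2
  6 to go: {2,5,6,7,8,9} 2  {3,4,6,7,8,9} 9  {4,5,6,7,8,9} 7
  7 to go: {0,2,5,6,7,8,9} 2  {2,4,5,6,7,8,9} 9  {3,4,5,6,7,8,9} 16
  8 to go: {0,2,4,5,6,7,8,9} 11  {1,3,4,5,6,7,8,9} 16  {2,3,4,5,6,7,8,9} 25
  if 0:b drops first: 41 orders
  if 1:f drops first: 36 orders
heap linearizations: 77

77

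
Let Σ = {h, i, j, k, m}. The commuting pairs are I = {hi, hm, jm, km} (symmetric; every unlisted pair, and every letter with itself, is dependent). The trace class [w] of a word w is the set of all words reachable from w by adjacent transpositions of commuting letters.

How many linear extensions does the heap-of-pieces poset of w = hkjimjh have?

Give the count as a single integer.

3

0(h) covers ∅
1(k) covers 0:h
2(j) covers 1:k
3(i) covers 2:j
4(m) covers 3:i
5(j) covers 3:i
6(h) covers 5:j
floor of heap: 0:h
completions by unplaced set U, small U first (add the entries for U minus each lowest piece of U):
  |U|=1: {4}:1  {6}:1
  |U|=2: {4,6}:2  {5,6}:1
  |U|=3: {4,5,6}:3
  |U|=4: {3,4,5,6}:3
  |U|=5: {2,3,4,5,6}:3
  start at 0(h): 3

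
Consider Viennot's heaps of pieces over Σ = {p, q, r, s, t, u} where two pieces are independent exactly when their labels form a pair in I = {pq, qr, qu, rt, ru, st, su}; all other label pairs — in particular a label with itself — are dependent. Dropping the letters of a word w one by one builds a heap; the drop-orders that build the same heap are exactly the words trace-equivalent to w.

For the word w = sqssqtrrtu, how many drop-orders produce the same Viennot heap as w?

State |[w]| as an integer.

0(s) covers ∅
1(q) covers 0:s
2(s) covers 1:q
3(s) covers 2:s
4(q) covers 3:s
5(t) covers 4:q
6(r) covers 3:s
7(r) covers 6:r
8(t) covers 5:t
9(u) covers 8:t
floor of heap: 0:s
completions by unplaced set U, small U first (add the entries for U minus each lowest piece of U):
  |U|=1: {7}:1  {9}:1
  |U|=2: {6,7}:1  {7,9}:2  {8,9}:1
  |U|=3: {5,8,9}:1  {6,7,9}:3  {7,8,9}:3
  |U|=4: {4,5,8,9}:1  {5,7,8,9}:4  {6,7,8,9}:6
  |U|=5: {4,5,7,8,9}:5  {5,6,7,8,9}:10
  |U|=6: {4,5,6,7,8,9}:15
  |U|=7: {3,4,5,6,7,8,9}:15
  |U|=8: {2,3,4,5,6,7,8,9}:15
  start at 0(s): 15

15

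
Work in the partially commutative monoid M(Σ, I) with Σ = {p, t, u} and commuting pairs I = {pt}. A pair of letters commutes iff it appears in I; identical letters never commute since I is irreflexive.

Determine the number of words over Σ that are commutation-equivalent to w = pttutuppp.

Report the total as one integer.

0(p) covers ∅
1(t) covers ∅
2(t) covers 1:t
3(u) covers 0:p, 2:t
4(t) covers 3:u
5(u) covers 4:t
6(p) covers 5:u
7(p) covers 6:p
8(p) covers 7:p
floor of heap: 0:p, 1:t
completions by unplaced set U, small U first (add the entries for U minus each lowest piece of U):
  |U|=1: {8}:1
  |U|=2: {7,8}:1
  |U|=3: {6,7,8}:1
  |U|=4: {5,6,7,8}:1
  |U|=5: {4,5,6,7,8}:1
  |U|=6: {3,4,5,6,7,8}:1
  |U|=7: {0,3,4,5,6,7,8}:1  {2,3,4,5,6,7,8}:1
  start at 0(p): 1
  start at 1(t): 2
sum over floor = 3

3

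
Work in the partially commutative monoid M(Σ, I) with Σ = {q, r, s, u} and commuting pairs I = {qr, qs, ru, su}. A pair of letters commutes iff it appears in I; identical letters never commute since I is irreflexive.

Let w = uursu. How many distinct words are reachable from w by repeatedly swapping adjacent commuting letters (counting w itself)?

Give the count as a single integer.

piece 0:u — minimal
piece 1:u rests on {0:u}
piece 2:r — minimal
piece 3:s rests on {2:r}
piece 4:u rests on {1:u}
minimal pieces: {0:u, 2:r}
ways to finish when only these pieces remain (= sum over removing one remaining piece with nothing left below it):
  1 left: {3}→1  {4}→1
  2 left: {1,4}→1  {2,3}→1  {3,4}→2
  3 left: {0,1,4}→1  {1,3,4}→3  {2,3,4}→3
  placing 0:u first → 6 extensions
  placing 2:r first → 4 extensions
total linear extensions = 10

10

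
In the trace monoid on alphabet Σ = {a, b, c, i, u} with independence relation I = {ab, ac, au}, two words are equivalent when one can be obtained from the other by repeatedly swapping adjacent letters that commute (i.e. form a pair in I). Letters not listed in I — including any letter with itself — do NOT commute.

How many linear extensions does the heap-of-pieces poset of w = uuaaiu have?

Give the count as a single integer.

6

drop 0:u onto floor
drop 1:u onto {0:u}
drop 2:a onto floor
drop 3:a onto {2:a}
drop 4:i onto {1:u, 3:a}
drop 5:u onto {4:i}
ground layer = {0:u, 2:a}
drop-orders for the pieces not yet dropped (sum over which currently-grounded one goes next):
  1 to go: {5} 1
  2 to go: {4,5} 1
  3 to go: {1,4,5} 1  {3,4,5} 1
  4 to go: {0,1,4,5} 1  {1,3,4,5} 2  {2,3,4,5} 1
  if 0:u drops first: 3 orders
  if 2:a drops first: 3 orders
heap linearizations: 6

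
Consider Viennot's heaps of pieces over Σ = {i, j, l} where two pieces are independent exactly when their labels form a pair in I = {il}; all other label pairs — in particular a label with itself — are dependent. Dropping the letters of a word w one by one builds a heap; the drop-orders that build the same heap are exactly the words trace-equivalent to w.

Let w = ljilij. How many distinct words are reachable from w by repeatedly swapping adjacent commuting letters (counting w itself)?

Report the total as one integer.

3

drop 0:l onto floor
drop 1:j onto {0:l}
drop 2:i onto {1:j}
drop 3:l onto {1:j}
drop 4:i onto {2:i}
drop 5:j onto {3:l, 4:i}
ground layer = {0:l}
drop-orders for the pieces not yet dropped (sum over which currently-grounded one goes next):
  1 to go: {5} 1
  2 to go: {3,5} 1  {4,5} 1
  3 to go: {2,4,5} 1  {3,4,5} 2
  4 to go: {2,3,4,5} 3
  if 0:l drops first: 3 orders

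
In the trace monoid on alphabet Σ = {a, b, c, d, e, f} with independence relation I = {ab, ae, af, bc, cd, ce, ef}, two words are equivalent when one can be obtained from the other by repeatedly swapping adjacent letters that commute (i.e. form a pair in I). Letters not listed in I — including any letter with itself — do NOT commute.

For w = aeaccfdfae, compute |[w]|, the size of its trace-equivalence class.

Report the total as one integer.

36

0(a) covers ∅
1(e) covers ∅
2(a) covers 0:a
3(c) covers 2:a
4(c) covers 3:c
5(f) covers 4:c
6(d) covers 1:e, 5:f
7(f) covers 6:d
8(a) covers 6:d
9(e) covers 6:d
floor of heap: 0:a, 1:e
completions by unplaced set U, small U first (add the entries for U minus each lowest piece of U):
  |U|=1: {7}:1  {8}:1  {9}:1
  |U|=2: {7,8}:2  {7,9}:2  {8,9}:2
  |U|=3: {7,8,9}:6
  |U|=4: {6,7,8,9}:6
  |U|=5: {1,6,7,8,9}:6  {5,6,7,8,9}:6
  |U|=6: {1,5,6,7,8,9}:12  {4,5,6,7,8,9}:6
  |U|=7: {1,4,5,6,7,8,9}:18  {3,4,5,6,7,8,9}:6
  |U|=8: {1,3,4,5,6,7,8,9}:24  {2,3,4,5,6,7,8,9}:6
  start at 0(a): 30
  start at 1(e): 6
sum over floor = 36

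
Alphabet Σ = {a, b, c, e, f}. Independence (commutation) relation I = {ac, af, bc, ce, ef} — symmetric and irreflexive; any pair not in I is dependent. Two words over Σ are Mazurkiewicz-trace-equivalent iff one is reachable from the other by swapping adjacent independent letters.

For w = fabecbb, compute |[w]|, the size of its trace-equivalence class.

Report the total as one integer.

11

#0=f has no predecessor
#1=a has no predecessor
#2=b depends on [0:f, 1:a]
#3=e depends on [2:b]
#4=c depends on [0:f]
#5=b depends on [3:e]
#6=b depends on [5:b]
sources: [0:f, 1:a]
N(rest) = Σ N(rest − s) over sources s of rest; N(one piece) = 1:
  size 1 → [4]=1  [6]=1
  size 2 → [4,6]=2  [5,6]=1
  size 3 → [3,5,6]=1  [4,5,6]=3
  size 4 → [2,3,5,6]=1  [3,4,5,6]=4
  size 5 → [1,2,3,5,6]=1  [2,3,4,5,6]=5
  first=0(f) contributes 6
  first=1(a) contributes 5
|[w]| = 11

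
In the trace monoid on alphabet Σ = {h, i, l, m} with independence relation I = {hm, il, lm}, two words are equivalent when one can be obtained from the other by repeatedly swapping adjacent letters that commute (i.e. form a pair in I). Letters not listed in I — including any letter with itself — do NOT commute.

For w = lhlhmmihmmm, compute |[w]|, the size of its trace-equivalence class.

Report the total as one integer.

drop 0:l onto floor
drop 1:h onto {0:l}
drop 2:l onto {1:h}
drop 3:h onto {2:l}
drop 4:m onto floor
drop 5:m onto {4:m}
drop 6:i onto {3:h, 5:m}
drop 7:h onto {6:i}
drop 8:m onto {6:i}
drop 9:m onto {8:m}
drop 10:m onto {9:m}
ground layer = {0:l, 4:m}
drop-orders for the pieces not yet dropped (sum over which currently-grounded one goes next):
  1 to go: {7} 1  {10} 1
  2 to go: {7,10} 2  {9,10} 1
  3 to go: {7,9,10} 3  {8,9,10} 1
  4 to go: {7,8,9,10} 4
  5 to go: {6,7,8,9,10} 4
  6 to go: {3,6,7,8,9,10} 4  {5,6,7,8,9,10} 4
  7 to go: {2,3,6,7,8,9,10} 4  {3,5,6,7,8,9,10} 8  {4,5,6,7,8,9,10} 4
  8 to go: {1,2,3,6,7,8,9,10} 4  {2,3,5,6,7,8,9,10} 12  {3,4,5,6,7,8,9,10} 12
  9 to go: {0,1,2,3,6,7,8,9,10} 4  {1,2,3,5,6,7,8,9,10} 16  {2,3,4,5,6,7,8,9,10} 24
  if 0:l drops first: 40 orders
  if 4:m drops first: 20 orders
heap linearizations: 60

60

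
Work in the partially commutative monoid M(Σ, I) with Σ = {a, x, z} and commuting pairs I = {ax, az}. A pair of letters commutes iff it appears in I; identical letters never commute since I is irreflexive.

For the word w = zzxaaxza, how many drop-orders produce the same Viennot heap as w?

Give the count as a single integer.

56

piece 0:z — minimal
piece 1:z rests on {0:z}
piece 2:x rests on {1:z}
piece 3:a — minimal
piece 4:a rests on {3:a}
piece 5:x rests on {2:x}
piece 6:z rests on {5:x}
piece 7:a rests on {4:a}
minimal pieces: {0:z, 3:a}
ways to finish when only these pieces remain (= sum over removing one remaining piece with nothing left below it):
  1 left: {6}→1  {7}→1
  2 left: {4,7}→1  {5,6}→1  {6,7}→2
  3 left: {2,5,6}→1  {3,4,7}→1  {4,6,7}→3  {5,6,7}→3
  4 left: {1,2,5,6}→1  {2,5,6,7}→4  {3,4,6,7}→4  {4,5,6,7}→6
  5 left: {0,1,2,5,6}→1  {1,2,5,6,7}→5  {2,4,5,6,7}→10  {3,4,5,6,7}→10
  6 left: {0,1,2,5,6,7}→6  {1,2,4,5,6,7}→15  {2,3,4,5,6,7}→20
  placing 0:z first → 35 extensions
  placing 3:a first → 21 extensions
total linear extensions = 56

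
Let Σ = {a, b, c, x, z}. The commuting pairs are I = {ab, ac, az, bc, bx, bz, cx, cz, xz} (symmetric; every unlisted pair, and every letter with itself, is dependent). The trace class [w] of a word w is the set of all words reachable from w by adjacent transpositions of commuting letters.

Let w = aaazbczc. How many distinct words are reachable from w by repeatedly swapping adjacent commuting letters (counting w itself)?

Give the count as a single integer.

piece 0:a — minimal
piece 1:a rests on {0:a}
piece 2:a rests on {1:a}
piece 3:z — minimal
piece 4:b — minimal
piece 5:c — minimal
piece 6:z rests on {3:z}
piece 7:c rests on {5:c}
minimal pieces: {0:a, 3:z, 4:b, 5:c}
ways to finish when only these pieces remain (= sum over removing one remaining piece with nothing left below it):
  1 left: {2}→1  {4}→1  {6}→1  {7}→1
  2 left: {1,2}→1  {2,4}→2  {2,6}→2  {2,7}→2  {3,6}→1  {4,6}→2  {4,7}→2  {5,7}→1  {6,7}→2
  3 left: {0,1,2}→1  {1,2,4}→3  {1,2,6}→3  {1,2,7}→3  {2,3,6}→3  {2,4,6}→6  {2,4,7}→6  {2,5,7}→3  {2,6,7}→6  {3,4,6}→3  {3,6,7}→3  {4,5,7}→3  {4,6,7}→6  {5,6,7}→3
  4 left: {0,1,2,4}→4  {0,1,2,6}→4  {0,1,2,7}→4  {1,2,3,6}→6  {1,2,4,6}→12  {1,2,4,7}→12  {1,2,5,7}→6  {1,2,6,7}→12  {2,3,4,6}→12  {2,3,6,7}→12  {2,4,5,7}→12  {2,4,6,7}→24  {2,5,6,7}→12  {3,4,6,7}→12  {3,5,6,7}→6  {4,5,6,7}→12
  5 left: {0,1,2,3,6}→10  {0,1,2,4,6}→20  {0,1,2,4,7}→20  {0,1,2,5,7}→10  {0,1,2,6,7}→20  {1,2,3,4,6}→30  {1,2,3,6,7}→30  {1,2,4,5,7}→30  {1,2,4,6,7}→60  {1,2,5,6,7}→30  {2,3,4,6,7}→60  {2,3,5,6,7}→30  {2,4,5,6,7}→60  {3,4,5,6,7}→30
  6 left: {0,1,2,3,4,6}→60  {0,1,2,3,6,7}→60  {0,1,2,4,5,7}→60  {0,1,2,4,6,7}→120  {0,1,2,5,6,7}→60  {1,2,3,4,6,7}→180  {1,2,3,5,6,7}→90  {1,2,4,5,6,7}→180  {2,3,4,5,6,7}→180
  placing 0:a first → 630 extensions
  placing 3:z first → 420 extensions
  placing 4:b first → 210 extensions
  placing 5:c first → 420 extensions
total linear extensions = 1680

1680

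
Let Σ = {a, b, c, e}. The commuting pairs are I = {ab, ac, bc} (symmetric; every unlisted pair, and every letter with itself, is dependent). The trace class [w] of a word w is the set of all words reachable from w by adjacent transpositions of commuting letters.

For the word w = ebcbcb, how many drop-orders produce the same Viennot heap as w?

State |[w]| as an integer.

drop 0:e onto floor
drop 1:b onto {0:e}
drop 2:c onto {0:e}
drop 3:b onto {1:b}
drop 4:c onto {2:c}
drop 5:b onto {3:b}
ground layer = {0:e}
drop-orders for the pieces not yet dropped (sum over which currently-grounded one goes next):
  1 to go: {4} 1  {5} 1
  2 to go: {2,4} 1  {3,5} 1  {4,5} 2
  3 to go: {1,3,5} 1  {2,4,5} 3  {3,4,5} 3
  4 to go: {1,3,4,5} 4  {2,3,4,5} 6
  if 0:e drops first: 10 orders

10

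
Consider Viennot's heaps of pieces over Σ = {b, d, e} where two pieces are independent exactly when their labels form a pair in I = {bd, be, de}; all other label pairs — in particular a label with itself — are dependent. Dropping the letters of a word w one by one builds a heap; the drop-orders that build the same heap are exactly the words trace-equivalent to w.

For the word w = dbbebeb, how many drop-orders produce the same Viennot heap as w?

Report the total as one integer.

105

drop 0:d onto floor
drop 1:b onto floor
drop 2:b onto {1:b}
drop 3:e onto floor
drop 4:b onto {2:b}
drop 5:e onto {3:e}
drop 6:b onto {4:b}
ground layer = {0:d, 1:b, 3:e}
drop-orders for the pieces not yet dropped (sum over which currently-grounded one goes next):
  1 to go: {0} 1  {5} 1  {6} 1
  2 to go: {0,5} 2  {0,6} 2  {3,5} 1  {4,6} 1  {5,6} 2
  3 to go: {0,3,5} 3  {0,4,6} 3  {0,5,6} 6  {2,4,6} 1  {3,5,6} 3  {4,5,6} 3
  4 to go: {0,2,4,6} 4  {0,3,5,6} 12  {0,4,5,6} 12  {1,2,4,6} 1  {2,4,5,6} 4  {3,4,5,6} 6
  5 to go: {0,1,2,4,6} 5  {0,2,4,5,6} 20  {0,3,4,5,6} 30  {1,2,4,5,6} 5  {2,3,4,5,6} 10
  if 0:d drops first: 15 orders
  if 1:b drops first: 60 orders
  if 3:e drops first: 30 orders
heap linearizations: 105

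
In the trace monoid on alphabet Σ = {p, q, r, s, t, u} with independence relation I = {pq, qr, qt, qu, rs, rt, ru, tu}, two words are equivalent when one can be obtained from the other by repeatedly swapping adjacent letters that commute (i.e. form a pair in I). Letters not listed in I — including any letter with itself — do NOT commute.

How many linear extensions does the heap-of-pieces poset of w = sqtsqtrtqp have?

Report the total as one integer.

piece 0:s — minimal
piece 1:q rests on {0:s}
piece 2:t rests on {0:s}
piece 3:s rests on {1:q, 2:t}
piece 4:q rests on {3:s}
piece 5:t rests on {3:s}
piece 6:r — minimal
piece 7:t rests on {5:t}
piece 8:q rests on {4:q}
piece 9:p rests on {6:r, 7:t}
minimal pieces: {0:s, 6:r}
ways to finish when only these pieces remain (= sum over removing one remaining piece with nothing left below it):
  1 left: {8}→1  {9}→1
  2 left: {4,8}→1  {6,9}→1  {7,9}→1  {8,9}→2
  3 left: {4,8,9}→3  {5,7,9}→1  {6,7,9}→2  {6,8,9}→3  {7,8,9}→3
  4 left: {4,6,8,9}→6  {4,7,8,9}→6  {5,6,7,9}→3  {5,7,8,9}→4  {6,7,8,9}→8
  5 left: {4,5,7,8,9}→10  {4,6,7,8,9}→20  {5,6,7,8,9}→15
  6 left: {3,4,5,7,8,9}→10  {4,5,6,7,8,9}→45
  7 left: {1,3,4,5,7,8,9}→10  {2,3,4,5,7,8,9}→10  {3,4,5,6,7,8,9}→55
  8 left: {1,2,3,4,5,7,8,9}→20  {1,3,4,5,6,7,8,9}→65  {2,3,4,5,6,7,8,9}→65
  placing 0:s first → 150 extensions
  placing 6:r first → 20 extensions
total linear extensions = 170

170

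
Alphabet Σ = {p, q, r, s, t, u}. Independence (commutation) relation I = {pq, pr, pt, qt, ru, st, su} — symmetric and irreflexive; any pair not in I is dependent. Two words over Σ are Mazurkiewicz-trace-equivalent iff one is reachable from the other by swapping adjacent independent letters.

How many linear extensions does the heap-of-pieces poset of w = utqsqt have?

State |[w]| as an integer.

0(u) covers ∅
1(t) covers 0:u
2(q) covers 0:u
3(s) covers 2:q
4(q) covers 3:s
5(t) covers 1:t
floor of heap: 0:u
completions by unplaced set U, small U first (add the entries for U minus each lowest piece of U):
  |U|=1: {4}:1  {5}:1
  |U|=2: {1,5}:1  {3,4}:1  {4,5}:2
  |U|=3: {1,4,5}:3  {2,3,4}:1  {3,4,5}:3
  |U|=4: {1,3,4,5}:6  {2,3,4,5}:4
  start at 0(u): 10

10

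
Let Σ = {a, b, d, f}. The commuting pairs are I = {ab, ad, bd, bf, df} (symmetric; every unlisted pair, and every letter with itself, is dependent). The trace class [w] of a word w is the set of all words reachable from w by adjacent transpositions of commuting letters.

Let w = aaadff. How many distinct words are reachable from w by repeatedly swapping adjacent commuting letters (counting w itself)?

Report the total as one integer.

6

0(a) covers ∅
1(a) covers 0:a
2(a) covers 1:a
3(d) covers ∅
4(f) covers 2:a
5(f) covers 4:f
floor of heap: 0:a, 3:d
completions by unplaced set U, small U first (add the entries for U minus each lowest piece of U):
  |U|=1: {3}:1  {5}:1
  |U|=2: {3,5}:2  {4,5}:1
  |U|=3: {2,4,5}:1  {3,4,5}:3
  |U|=4: {1,2,4,5}:1  {2,3,4,5}:4
  start at 0(a): 5
  start at 3(d): 1
sum over floor = 6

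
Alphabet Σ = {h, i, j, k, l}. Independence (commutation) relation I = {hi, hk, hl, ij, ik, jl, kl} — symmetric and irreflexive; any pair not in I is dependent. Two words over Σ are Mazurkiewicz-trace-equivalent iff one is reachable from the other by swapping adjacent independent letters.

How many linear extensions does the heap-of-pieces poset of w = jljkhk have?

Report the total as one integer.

18

0(j) covers ∅
1(l) covers ∅
2(j) covers 0:j
3(k) covers 2:j
4(h) covers 2:j
5(k) covers 3:k
floor of heap: 0:j, 1:l
completions by unplaced set U, small U first (add the entries for U minus each lowest piece of U):
  |U|=1: {1}:1  {4}:1  {5}:1
  |U|=2: {1,4}:2  {1,5}:2  {3,5}:1  {4,5}:2
  |U|=3: {1,3,5}:3  {1,4,5}:6  {3,4,5}:3
  |U|=4: {1,3,4,5}:12  {2,3,4,5}:3
  start at 0(j): 15
  start at 1(l): 3
sum over floor = 18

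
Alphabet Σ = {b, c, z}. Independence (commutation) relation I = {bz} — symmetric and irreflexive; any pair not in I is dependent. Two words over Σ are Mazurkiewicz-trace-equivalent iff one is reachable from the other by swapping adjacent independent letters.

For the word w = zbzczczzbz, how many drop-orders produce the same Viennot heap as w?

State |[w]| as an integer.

drop 0:z onto floor
drop 1:b onto floor
drop 2:z onto {0:z}
drop 3:c onto {1:b, 2:z}
drop 4:z onto {3:c}
drop 5:c onto {4:z}
drop 6:z onto {5:c}
drop 7:z onto {6:z}
drop 8:b onto {5:c}
drop 9:z onto {7:z}
ground layer = {0:z, 1:b}
drop-orders for the pieces not yet dropped (sum over which currently-grounded one goes next):
  1 to go: {8} 1  {9} 1
  2 to go: {7,9} 1  {8,9} 2
  3 to go: {6,7,9} 1  {7,8,9} 3
  4 to go: {6,7,8,9} 4
  5 to go: {5,6,7,8,9} 4
  6 to go: {4,5,6,7,8,9} 4
  7 to go: {3,4,5,6,7,8,9} 4
  8 to go: {1,3,4,5,6,7,8,9} 4  {2,3,4,5,6,7,8,9} 4
  if 0:z drops first: 8 orders
  if 1:b drops first: 4 orders
heap linearizations: 12

12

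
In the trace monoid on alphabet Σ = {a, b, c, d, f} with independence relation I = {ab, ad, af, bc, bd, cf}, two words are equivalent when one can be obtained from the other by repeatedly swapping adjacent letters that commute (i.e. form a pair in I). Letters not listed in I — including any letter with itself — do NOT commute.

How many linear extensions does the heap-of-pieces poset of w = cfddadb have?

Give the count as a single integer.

drop 0:c onto floor
drop 1:f onto floor
drop 2:d onto {0:c, 1:f}
drop 3:d onto {2:d}
drop 4:a onto {0:c}
drop 5:d onto {3:d}
drop 6:b onto {1:f}
ground layer = {0:c, 1:f}
drop-orders for the pieces not yet dropped (sum over which currently-grounded one goes next):
  1 to go: {4} 1  {5} 1  {6} 1
  2 to go: {3,5} 1  {4,5} 2  {4,6} 2  {5,6} 2
  3 to go: {2,3,5} 1  {3,4,5} 3  {3,5,6} 3  {4,5,6} 6
  4 to go: {2,3,4,5} 4  {2,3,5,6} 4  {3,4,5,6} 12
  5 to go: {0,2,3,4,5} 4  {1,2,3,5,6} 4  {2,3,4,5,6} 20
  if 0:c drops first: 24 orders
  if 1:f drops first: 24 orders
heap linearizations: 48

48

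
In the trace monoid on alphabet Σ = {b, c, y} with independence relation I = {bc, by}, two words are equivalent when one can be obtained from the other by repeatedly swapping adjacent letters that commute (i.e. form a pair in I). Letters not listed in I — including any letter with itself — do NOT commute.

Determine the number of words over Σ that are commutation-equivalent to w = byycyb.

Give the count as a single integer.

15

#0=b has no predecessor
#1=y has no predecessor
#2=y depends on [1:y]
#3=c depends on [2:y]
#4=y depends on [3:c]
#5=b depends on [0:b]
sources: [0:b, 1:y]
N(rest) = Σ N(rest − s) over sources s of rest; N(one piece) = 1:
  size 1 → [4]=1  [5]=1
  size 2 → [0,5]=1  [3,4]=1  [4,5]=2
  size 3 → [0,4,5]=3  [2,3,4]=1  [3,4,5]=3
  size 4 → [0,3,4,5]=6  [1,2,3,4]=1  [2,3,4,5]=4
  first=0(b) contributes 5
  first=1(y) contributes 10
|[w]| = 15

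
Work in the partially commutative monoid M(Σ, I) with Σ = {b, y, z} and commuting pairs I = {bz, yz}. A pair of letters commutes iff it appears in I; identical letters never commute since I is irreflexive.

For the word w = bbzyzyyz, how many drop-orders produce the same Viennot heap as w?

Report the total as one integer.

56

#0=b has no predecessor
#1=b depends on [0:b]
#2=z has no predecessor
#3=y depends on [1:b]
#4=z depends on [2:z]
#5=y depends on [3:y]
#6=y depends on [5:y]
#7=z depends on [4:z]
sources: [0:b, 2:z]
N(rest) = Σ N(rest − s) over sources s of rest; N(one piece) = 1:
  size 1 → [6]=1  [7]=1
  size 2 → [4,7]=1  [5,6]=1  [6,7]=2
  size 3 → [2,4,7]=1  [3,5,6]=1  [4,6,7]=3  [5,6,7]=3
  size 4 → [1,3,5,6]=1  [2,4,6,7]=4  [3,5,6,7]=4  [4,5,6,7]=6
  size 5 → [0,1,3,5,6]=1  [1,3,5,6,7]=5  [2,4,5,6,7]=10  [3,4,5,6,7]=10
  size 6 → [0,1,3,5,6,7]=6  [1,3,4,5,6,7]=15  [2,3,4,5,6,7]=20
  first=0(b) contributes 35
  first=2(z) contributes 21
|[w]| = 56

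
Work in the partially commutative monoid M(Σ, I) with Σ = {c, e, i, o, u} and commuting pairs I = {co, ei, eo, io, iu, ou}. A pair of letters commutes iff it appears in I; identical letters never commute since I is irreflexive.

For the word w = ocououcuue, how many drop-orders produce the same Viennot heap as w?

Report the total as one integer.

120

drop 0:o onto floor
drop 1:c onto floor
drop 2:o onto {0:o}
drop 3:u onto {1:c}
drop 4:o onto {2:o}
drop 5:u onto {3:u}
drop 6:c onto {5:u}
drop 7:u onto {6:c}
drop 8:u onto {7:u}
drop 9:e onto {8:u}
ground layer = {0:o, 1:c}
drop-orders for the pieces not yet dropped (sum over which currently-grounded one goes next):
  1 to go: {4} 1  {9} 1
  2 to go: {2,4} 1  {4,9} 2  {8,9} 1
  3 to go: {0,2,4} 1  {2,4,9} 3  {4,8,9} 3  {7,8,9} 1
  4 to go: {0,2,4,9} 4  {2,4,8,9} 6  {4,7,8,9} 4  {6,7,8,9} 1
  5 to go: {0,2,4,8,9} 10  {2,4,7,8,9} 10  {4,6,7,8,9} 5  {5,6,7,8,9} 1
  6 to go: {0,2,4,7,8,9} 20  {2,4,6,7,8,9} 15  {3,5,6,7,8,9} 1  {4,5,6,7,8,9} 6
  7 to go: {0,2,4,6,7,8,9} 35  {1,3,5,6,7,8,9} 1  {2,4,5,6,7,8,9} 21  {3,4,5,6,7,8,9} 7
  8 to go: {0,2,4,5,6,7,8,9} 56  {1,3,4,5,6,7,8,9} 8  {2,3,4,5,6,7,8,9} 28
  if 0:o drops first: 36 orders
  if 1:c drops first: 84 orders
heap linearizations: 120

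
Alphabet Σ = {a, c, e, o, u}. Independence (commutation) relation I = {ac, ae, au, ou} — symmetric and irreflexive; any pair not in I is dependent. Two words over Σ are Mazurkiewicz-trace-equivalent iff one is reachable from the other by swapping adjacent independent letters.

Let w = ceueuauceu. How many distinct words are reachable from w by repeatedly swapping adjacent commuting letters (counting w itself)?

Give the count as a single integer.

piece 0:c — minimal
piece 1:e rests on {0:c}
piece 2:u rests on {1:e}
piece 3:e rests on {2:u}
piece 4:u rests on {3:e}
piece 5:a — minimal
piece 6:u rests on {4:u}
piece 7:c rests on {6:u}
piece 8:e rests on {7:c}
piece 9:u rests on {8:e}
minimal pieces: {0:c, 5:a}
ways to finish when only these pieces remain (= sum over removing one remaining piece with nothing left below it):
  1 left: {5}→1  {9}→1
  2 left: {5,9}→2  {8,9}→1
  3 left: {5,8,9}→3  {7,8,9}→1
  4 left: {5,7,8,9}→4  {6,7,8,9}→1
  5 left: {4,6,7,8,9}→1  {5,6,7,8,9}→5
  6 left: {3,4,6,7,8,9}→1  {4,5,6,7,8,9}→6
  7 left: {2,3,4,6,7,8,9}→1  {3,4,5,6,7,8,9}→7
  8 left: {1,2,3,4,6,7,8,9}→1  {2,3,4,5,6,7,8,9}→8
  placing 0:c first → 9 extensions
  placing 5:a first → 1 extensions
total linear extensions = 10

10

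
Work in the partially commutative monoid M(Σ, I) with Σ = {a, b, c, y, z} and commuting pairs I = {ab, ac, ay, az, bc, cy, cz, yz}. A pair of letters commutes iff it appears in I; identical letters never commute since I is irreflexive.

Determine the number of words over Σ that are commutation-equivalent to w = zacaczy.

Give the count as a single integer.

630

#0=z has no predecessor
#1=a has no predecessor
#2=c has no predecessor
#3=a depends on [1:a]
#4=c depends on [2:c]
#5=z depends on [0:z]
#6=y has no predecessor
sources: [0:z, 1:a, 2:c, 6:y]
N(rest) = Σ N(rest − s) over sources s of rest; N(one piece) = 1:
  size 1 → [3]=1  [4]=1  [5]=1  [6]=1
  size 2 → [0,5]=1  [1,3]=1  [2,4]=1  [3,4]=2  [3,5]=2  [3,6]=2  [4,5]=2  [4,6]=2  [5,6]=2
  size 3 → [0,3,5]=3  [0,4,5]=3  [0,5,6]=3  [1,3,4]=3  [1,3,5]=3  [1,3,6]=3  [2,3,4]=3  [2,4,5]=3  [2,4,6]=3  [3,4,5]=6  [3,4,6]=6  [3,5,6]=6  [4,5,6]=6
  size 4 → [0,1,3,5]=6  [0,2,4,5]=6  [0,3,4,5]=12  [0,3,5,6]=12  [0,4,5,6]=12  [1,2,3,4]=6  [1,3,4,5]=12  [1,3,4,6]=12  [1,3,5,6]=12  [2,3,4,5]=12  [2,3,4,6]=12  [2,4,5,6]=12  [3,4,5,6]=24
  size 5 → [0,1,3,4,5]=30  [0,1,3,5,6]=30  [0,2,3,4,5]=30  [0,2,4,5,6]=30  [0,3,4,5,6]=60  [1,2,3,4,5]=30  [1,2,3,4,6]=30  [1,3,4,5,6]=60  [2,3,4,5,6]=60
  first=0(z) contributes 180
  first=1(a) contributes 180
  first=2(c) contributes 180
  first=6(y) contributes 90
|[w]| = 630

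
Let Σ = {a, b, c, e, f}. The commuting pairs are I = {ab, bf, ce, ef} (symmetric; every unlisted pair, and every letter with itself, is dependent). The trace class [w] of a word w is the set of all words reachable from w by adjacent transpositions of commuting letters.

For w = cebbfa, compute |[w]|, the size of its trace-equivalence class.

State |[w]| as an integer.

piece 0:c — minimal
piece 1:e — minimal
piece 2:b rests on {0:c, 1:e}
piece 3:b rests on {2:b}
piece 4:f rests on {0:c}
piece 5:a rests on {1:e, 4:f}
minimal pieces: {0:c, 1:e}
ways to finish when only these pieces remain (= sum over removing one remaining piece with nothing left below it):
  1 left: {3}→1  {5}→1
  2 left: {2,3}→1  {3,5}→2  {4,5}→1
  3 left: {2,3,5}→3  {3,4,5}→3
  4 left: {1,2,3,5}→3  {2,3,4,5}→6
  placing 0:c first → 9 extensions
  placing 1:e first → 6 extensions
total linear extensions = 15

15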